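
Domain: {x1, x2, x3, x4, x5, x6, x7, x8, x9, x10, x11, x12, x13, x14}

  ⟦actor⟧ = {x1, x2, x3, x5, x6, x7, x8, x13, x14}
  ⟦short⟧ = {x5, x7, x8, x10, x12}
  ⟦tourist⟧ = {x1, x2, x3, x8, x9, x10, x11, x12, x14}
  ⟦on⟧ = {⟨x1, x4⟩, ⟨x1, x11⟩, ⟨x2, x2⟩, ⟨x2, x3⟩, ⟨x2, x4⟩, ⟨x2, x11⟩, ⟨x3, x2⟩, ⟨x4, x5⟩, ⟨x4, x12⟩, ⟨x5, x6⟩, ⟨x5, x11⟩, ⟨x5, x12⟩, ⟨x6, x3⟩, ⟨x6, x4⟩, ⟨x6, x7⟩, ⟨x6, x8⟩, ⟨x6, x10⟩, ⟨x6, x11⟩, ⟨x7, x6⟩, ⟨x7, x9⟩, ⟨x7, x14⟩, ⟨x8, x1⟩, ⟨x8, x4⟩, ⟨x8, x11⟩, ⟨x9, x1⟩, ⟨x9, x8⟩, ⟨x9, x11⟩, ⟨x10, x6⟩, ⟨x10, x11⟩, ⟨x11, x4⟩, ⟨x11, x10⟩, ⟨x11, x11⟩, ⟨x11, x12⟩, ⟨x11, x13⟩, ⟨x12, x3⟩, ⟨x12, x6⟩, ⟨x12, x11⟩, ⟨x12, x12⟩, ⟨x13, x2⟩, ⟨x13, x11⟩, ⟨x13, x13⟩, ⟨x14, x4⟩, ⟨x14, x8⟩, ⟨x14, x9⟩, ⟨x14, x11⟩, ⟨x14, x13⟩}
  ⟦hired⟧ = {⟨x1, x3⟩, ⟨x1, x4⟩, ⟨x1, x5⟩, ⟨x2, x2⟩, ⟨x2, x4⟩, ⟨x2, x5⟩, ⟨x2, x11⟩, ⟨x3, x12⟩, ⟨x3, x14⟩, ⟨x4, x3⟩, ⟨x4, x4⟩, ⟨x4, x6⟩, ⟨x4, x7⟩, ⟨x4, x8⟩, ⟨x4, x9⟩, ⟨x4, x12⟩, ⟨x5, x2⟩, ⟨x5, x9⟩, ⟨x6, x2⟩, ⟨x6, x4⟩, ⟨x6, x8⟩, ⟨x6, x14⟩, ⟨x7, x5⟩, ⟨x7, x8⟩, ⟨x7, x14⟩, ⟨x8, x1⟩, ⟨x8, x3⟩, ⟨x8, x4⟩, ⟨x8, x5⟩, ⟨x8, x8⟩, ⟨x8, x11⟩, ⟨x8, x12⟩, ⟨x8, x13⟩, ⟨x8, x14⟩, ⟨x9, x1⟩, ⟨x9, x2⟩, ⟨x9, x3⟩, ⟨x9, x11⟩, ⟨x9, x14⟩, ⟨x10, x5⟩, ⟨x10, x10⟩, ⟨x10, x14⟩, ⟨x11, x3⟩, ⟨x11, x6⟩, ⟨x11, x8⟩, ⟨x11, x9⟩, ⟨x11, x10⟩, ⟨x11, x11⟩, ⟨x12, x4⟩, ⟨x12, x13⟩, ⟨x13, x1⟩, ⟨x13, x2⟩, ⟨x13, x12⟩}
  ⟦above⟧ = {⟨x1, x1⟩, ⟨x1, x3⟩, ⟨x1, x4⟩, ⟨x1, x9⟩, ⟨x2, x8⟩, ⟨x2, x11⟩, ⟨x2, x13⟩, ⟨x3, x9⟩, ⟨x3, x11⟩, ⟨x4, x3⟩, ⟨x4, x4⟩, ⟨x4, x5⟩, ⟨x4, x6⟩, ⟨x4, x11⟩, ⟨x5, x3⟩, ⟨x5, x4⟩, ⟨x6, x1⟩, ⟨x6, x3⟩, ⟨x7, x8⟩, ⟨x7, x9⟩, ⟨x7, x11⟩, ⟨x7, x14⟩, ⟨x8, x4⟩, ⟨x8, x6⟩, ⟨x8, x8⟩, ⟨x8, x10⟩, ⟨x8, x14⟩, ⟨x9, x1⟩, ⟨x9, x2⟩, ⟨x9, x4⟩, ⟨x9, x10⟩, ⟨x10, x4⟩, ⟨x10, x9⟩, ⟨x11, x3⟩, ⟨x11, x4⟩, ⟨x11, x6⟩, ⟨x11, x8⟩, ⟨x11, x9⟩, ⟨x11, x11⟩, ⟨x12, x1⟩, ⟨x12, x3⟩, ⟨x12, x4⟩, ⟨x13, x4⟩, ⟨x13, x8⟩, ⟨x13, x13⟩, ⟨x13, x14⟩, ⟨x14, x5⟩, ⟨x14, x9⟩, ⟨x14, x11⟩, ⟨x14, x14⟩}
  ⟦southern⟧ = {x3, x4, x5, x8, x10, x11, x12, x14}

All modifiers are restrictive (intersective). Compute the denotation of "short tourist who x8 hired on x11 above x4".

⟦who x8 hired⟧ = {x : ⟨x8, x⟩ ∈ ⟦hired⟧} = {x1, x3, x4, x5, x8, x11, x12, x13, x14}
⟦on x11⟧ = {x : ⟨x, x11⟩ ∈ ⟦on⟧} = {x1, x2, x5, x6, x8, x9, x10, x11, x12, x13, x14}
⟦above x4⟧ = {x : ⟨x, x4⟩ ∈ ⟦above⟧} = {x1, x4, x5, x8, x9, x10, x11, x12, x13}
⟦tourist⟧ = {x1, x2, x3, x8, x9, x10, x11, x12, x14}
… ∩ ⟦who x8 hired⟧ = {x1, x2, x3, x8, x9, x10, x11, x12, x14} ∩ {x1, x3, x4, x5, x8, x11, x12, x13, x14} = {x1, x3, x8, x11, x12, x14}
… ∩ ⟦on x11⟧ = {x1, x3, x8, x11, x12, x14} ∩ {x1, x2, x5, x6, x8, x9, x10, x11, x12, x13, x14} = {x1, x8, x11, x12, x14}
… ∩ ⟦above x4⟧ = {x1, x8, x11, x12, x14} ∩ {x1, x4, x5, x8, x9, x10, x11, x12, x13} = {x1, x8, x11, x12}
… ∩ ⟦short⟧ = {x1, x8, x11, x12} ∩ {x5, x7, x8, x10, x12} = {x8, x12}
So ⟦short tourist who x8 hired on x11 above x4⟧ = {x8, x12}.

{x8, x12}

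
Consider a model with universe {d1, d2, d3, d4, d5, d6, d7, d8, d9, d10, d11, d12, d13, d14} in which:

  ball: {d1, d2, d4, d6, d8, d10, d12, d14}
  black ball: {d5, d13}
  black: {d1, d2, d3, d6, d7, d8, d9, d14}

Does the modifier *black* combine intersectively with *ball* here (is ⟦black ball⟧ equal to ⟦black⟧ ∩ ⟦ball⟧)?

no

⟦black⟧ ∩ ⟦ball⟧ = {d1, d2, d3, d6, d7, d8, d9, d14} ∩ {d1, d2, d4, d6, d8, d10, d12, d14} = {d1, d2, d6, d8, d14}
Observed ⟦black ball⟧ = {d5, d13}.
These differ, so the modifier is not intersective in this model.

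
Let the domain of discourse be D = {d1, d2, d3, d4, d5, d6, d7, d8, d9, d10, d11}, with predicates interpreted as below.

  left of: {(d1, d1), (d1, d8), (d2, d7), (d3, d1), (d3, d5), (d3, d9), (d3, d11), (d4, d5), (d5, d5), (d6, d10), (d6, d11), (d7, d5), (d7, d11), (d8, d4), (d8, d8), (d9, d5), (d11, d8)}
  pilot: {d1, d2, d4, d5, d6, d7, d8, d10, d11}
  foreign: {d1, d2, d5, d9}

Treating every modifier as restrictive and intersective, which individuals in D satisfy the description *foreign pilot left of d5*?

{d5}

⟦left of d5⟧ = {x : ⟨x, d5⟩ ∈ ⟦left of⟧} = {d3, d4, d5, d7, d9}
⟦pilot⟧ = {d1, d2, d4, d5, d6, d7, d8, d10, d11}
… ∩ ⟦left of d5⟧ = {d1, d2, d4, d5, d6, d7, d8, d10, d11} ∩ {d3, d4, d5, d7, d9} = {d4, d5, d7}
… ∩ ⟦foreign⟧ = {d4, d5, d7} ∩ {d1, d2, d5, d9} = {d5}
So ⟦foreign pilot left of d5⟧ = {d5}.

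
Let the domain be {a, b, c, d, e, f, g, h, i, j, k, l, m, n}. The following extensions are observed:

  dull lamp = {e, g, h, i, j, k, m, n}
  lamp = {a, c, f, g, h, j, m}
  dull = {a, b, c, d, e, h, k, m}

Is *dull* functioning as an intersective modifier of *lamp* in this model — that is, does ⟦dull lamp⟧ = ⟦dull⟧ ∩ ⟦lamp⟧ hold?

no

⟦dull⟧ ∩ ⟦lamp⟧ = {a, b, c, d, e, h, k, m} ∩ {a, c, f, g, h, j, m} = {a, c, h, m}
Observed ⟦dull lamp⟧ = {e, g, h, i, j, k, m, n}.
These differ, so the modifier is not intersective in this model.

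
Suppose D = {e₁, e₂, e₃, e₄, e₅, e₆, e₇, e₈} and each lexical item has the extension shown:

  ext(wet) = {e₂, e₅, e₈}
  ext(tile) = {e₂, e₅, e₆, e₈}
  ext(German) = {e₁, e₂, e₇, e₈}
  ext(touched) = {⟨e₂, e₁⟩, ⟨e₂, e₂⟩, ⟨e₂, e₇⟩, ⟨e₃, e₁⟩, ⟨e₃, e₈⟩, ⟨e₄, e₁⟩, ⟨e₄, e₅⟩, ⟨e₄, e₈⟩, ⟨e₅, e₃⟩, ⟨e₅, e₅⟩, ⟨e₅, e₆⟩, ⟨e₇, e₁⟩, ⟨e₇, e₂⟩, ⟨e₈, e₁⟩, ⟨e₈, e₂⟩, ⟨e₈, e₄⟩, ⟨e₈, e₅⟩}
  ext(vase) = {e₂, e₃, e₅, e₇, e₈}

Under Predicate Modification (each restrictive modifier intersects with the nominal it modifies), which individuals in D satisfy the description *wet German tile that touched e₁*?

⟦that touched e₁⟧ = {x : ⟨x, e₁⟩ ∈ ⟦touched⟧} = {e₂, e₃, e₄, e₇, e₈}
⟦tile⟧ = {e₂, e₅, e₆, e₈}
… ∩ ⟦that touched e₁⟧ = {e₂, e₅, e₆, e₈} ∩ {e₂, e₃, e₄, e₇, e₈} = {e₂, e₈}
… ∩ ⟦wet⟧ = {e₂, e₈} ∩ {e₂, e₅, e₈} = {e₂, e₈}
… ∩ ⟦German⟧ = {e₂, e₈} ∩ {e₁, e₂, e₇, e₈} = {e₂, e₈}
So ⟦wet German tile that touched e₁⟧ = {e₂, e₈}.

{e₂, e₈}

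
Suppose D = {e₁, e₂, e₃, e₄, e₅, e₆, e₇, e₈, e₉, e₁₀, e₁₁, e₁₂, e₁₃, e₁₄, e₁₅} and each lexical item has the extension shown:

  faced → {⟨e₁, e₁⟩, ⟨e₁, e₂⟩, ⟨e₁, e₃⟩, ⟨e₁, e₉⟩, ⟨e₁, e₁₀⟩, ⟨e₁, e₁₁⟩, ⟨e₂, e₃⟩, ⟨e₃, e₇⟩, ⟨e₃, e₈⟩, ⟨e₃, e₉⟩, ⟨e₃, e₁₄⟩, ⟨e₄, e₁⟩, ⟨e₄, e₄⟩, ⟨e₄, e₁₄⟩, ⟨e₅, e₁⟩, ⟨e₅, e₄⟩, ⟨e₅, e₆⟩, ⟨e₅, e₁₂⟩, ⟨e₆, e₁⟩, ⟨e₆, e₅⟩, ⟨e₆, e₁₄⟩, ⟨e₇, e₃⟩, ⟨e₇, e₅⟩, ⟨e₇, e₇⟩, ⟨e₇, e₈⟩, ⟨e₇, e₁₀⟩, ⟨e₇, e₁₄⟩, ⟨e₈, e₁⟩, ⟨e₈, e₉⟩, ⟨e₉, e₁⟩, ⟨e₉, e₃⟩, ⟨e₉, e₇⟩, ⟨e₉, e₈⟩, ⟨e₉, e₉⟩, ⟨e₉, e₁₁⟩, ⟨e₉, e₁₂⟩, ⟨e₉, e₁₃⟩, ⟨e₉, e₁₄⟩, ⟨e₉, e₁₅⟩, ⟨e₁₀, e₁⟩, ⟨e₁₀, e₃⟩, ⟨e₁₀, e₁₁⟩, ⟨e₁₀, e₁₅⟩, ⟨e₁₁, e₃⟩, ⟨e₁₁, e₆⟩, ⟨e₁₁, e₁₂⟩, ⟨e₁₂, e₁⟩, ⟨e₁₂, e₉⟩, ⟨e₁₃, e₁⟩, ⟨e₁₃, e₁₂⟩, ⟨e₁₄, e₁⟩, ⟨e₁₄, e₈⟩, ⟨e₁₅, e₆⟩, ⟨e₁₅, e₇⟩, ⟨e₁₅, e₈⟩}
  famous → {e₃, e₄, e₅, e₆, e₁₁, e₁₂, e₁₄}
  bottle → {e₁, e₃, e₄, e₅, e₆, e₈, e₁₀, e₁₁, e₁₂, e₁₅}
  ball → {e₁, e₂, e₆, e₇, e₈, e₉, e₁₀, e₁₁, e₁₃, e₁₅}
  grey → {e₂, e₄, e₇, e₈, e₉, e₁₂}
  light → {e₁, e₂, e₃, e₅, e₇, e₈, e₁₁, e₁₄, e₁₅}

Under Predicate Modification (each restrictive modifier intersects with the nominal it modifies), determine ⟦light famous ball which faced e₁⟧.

{}

⟦which faced e₁⟧ = {x : ⟨x, e₁⟩ ∈ ⟦faced⟧} = {e₁, e₄, e₅, e₆, e₈, e₉, e₁₀, e₁₂, e₁₃, e₁₄}
⟦ball⟧ = {e₁, e₂, e₆, e₇, e₈, e₉, e₁₀, e₁₁, e₁₃, e₁₅}
… ∩ ⟦which faced e₁⟧ = {e₁, e₂, e₆, e₇, e₈, e₉, e₁₀, e₁₁, e₁₃, e₁₅} ∩ {e₁, e₄, e₅, e₆, e₈, e₉, e₁₀, e₁₂, e₁₃, e₁₄} = {e₁, e₆, e₈, e₉, e₁₀, e₁₃}
… ∩ ⟦light⟧ = {e₁, e₆, e₈, e₉, e₁₀, e₁₃} ∩ {e₁, e₂, e₃, e₅, e₇, e₈, e₁₁, e₁₄, e₁₅} = {e₁, e₈}
… ∩ ⟦famous⟧ = {e₁, e₈} ∩ {e₃, e₄, e₅, e₆, e₁₁, e₁₂, e₁₄} = ∅
So ⟦light famous ball which faced e₁⟧ = {}.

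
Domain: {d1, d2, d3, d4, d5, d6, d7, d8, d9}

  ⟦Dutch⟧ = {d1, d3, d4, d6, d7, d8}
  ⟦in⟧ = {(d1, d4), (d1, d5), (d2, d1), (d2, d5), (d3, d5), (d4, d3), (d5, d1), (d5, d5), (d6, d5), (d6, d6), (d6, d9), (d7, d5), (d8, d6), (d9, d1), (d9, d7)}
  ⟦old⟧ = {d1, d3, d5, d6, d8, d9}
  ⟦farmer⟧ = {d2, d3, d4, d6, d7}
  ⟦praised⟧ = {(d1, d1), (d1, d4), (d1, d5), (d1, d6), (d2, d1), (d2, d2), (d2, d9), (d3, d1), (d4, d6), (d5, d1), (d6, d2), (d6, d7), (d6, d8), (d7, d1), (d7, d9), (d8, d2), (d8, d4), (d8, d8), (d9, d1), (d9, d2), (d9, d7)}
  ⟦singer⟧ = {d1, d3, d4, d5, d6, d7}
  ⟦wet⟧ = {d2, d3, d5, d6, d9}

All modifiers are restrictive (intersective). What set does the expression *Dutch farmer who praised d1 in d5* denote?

{d3, d7}

⟦who praised d1⟧ = {x : ⟨x, d1⟩ ∈ ⟦praised⟧} = {d1, d2, d3, d5, d7, d9}
⟦in d5⟧ = {x : ⟨x, d5⟩ ∈ ⟦in⟧} = {d1, d2, d3, d5, d6, d7}
⟦farmer⟧ = {d2, d3, d4, d6, d7}
… ∩ ⟦who praised d1⟧ = {d2, d3, d4, d6, d7} ∩ {d1, d2, d3, d5, d7, d9} = {d2, d3, d7}
… ∩ ⟦in d5⟧ = {d2, d3, d7} ∩ {d1, d2, d3, d5, d6, d7} = {d2, d3, d7}
… ∩ ⟦Dutch⟧ = {d2, d3, d7} ∩ {d1, d3, d4, d6, d7, d8} = {d3, d7}
So ⟦Dutch farmer who praised d1 in d5⟧ = {d3, d7}.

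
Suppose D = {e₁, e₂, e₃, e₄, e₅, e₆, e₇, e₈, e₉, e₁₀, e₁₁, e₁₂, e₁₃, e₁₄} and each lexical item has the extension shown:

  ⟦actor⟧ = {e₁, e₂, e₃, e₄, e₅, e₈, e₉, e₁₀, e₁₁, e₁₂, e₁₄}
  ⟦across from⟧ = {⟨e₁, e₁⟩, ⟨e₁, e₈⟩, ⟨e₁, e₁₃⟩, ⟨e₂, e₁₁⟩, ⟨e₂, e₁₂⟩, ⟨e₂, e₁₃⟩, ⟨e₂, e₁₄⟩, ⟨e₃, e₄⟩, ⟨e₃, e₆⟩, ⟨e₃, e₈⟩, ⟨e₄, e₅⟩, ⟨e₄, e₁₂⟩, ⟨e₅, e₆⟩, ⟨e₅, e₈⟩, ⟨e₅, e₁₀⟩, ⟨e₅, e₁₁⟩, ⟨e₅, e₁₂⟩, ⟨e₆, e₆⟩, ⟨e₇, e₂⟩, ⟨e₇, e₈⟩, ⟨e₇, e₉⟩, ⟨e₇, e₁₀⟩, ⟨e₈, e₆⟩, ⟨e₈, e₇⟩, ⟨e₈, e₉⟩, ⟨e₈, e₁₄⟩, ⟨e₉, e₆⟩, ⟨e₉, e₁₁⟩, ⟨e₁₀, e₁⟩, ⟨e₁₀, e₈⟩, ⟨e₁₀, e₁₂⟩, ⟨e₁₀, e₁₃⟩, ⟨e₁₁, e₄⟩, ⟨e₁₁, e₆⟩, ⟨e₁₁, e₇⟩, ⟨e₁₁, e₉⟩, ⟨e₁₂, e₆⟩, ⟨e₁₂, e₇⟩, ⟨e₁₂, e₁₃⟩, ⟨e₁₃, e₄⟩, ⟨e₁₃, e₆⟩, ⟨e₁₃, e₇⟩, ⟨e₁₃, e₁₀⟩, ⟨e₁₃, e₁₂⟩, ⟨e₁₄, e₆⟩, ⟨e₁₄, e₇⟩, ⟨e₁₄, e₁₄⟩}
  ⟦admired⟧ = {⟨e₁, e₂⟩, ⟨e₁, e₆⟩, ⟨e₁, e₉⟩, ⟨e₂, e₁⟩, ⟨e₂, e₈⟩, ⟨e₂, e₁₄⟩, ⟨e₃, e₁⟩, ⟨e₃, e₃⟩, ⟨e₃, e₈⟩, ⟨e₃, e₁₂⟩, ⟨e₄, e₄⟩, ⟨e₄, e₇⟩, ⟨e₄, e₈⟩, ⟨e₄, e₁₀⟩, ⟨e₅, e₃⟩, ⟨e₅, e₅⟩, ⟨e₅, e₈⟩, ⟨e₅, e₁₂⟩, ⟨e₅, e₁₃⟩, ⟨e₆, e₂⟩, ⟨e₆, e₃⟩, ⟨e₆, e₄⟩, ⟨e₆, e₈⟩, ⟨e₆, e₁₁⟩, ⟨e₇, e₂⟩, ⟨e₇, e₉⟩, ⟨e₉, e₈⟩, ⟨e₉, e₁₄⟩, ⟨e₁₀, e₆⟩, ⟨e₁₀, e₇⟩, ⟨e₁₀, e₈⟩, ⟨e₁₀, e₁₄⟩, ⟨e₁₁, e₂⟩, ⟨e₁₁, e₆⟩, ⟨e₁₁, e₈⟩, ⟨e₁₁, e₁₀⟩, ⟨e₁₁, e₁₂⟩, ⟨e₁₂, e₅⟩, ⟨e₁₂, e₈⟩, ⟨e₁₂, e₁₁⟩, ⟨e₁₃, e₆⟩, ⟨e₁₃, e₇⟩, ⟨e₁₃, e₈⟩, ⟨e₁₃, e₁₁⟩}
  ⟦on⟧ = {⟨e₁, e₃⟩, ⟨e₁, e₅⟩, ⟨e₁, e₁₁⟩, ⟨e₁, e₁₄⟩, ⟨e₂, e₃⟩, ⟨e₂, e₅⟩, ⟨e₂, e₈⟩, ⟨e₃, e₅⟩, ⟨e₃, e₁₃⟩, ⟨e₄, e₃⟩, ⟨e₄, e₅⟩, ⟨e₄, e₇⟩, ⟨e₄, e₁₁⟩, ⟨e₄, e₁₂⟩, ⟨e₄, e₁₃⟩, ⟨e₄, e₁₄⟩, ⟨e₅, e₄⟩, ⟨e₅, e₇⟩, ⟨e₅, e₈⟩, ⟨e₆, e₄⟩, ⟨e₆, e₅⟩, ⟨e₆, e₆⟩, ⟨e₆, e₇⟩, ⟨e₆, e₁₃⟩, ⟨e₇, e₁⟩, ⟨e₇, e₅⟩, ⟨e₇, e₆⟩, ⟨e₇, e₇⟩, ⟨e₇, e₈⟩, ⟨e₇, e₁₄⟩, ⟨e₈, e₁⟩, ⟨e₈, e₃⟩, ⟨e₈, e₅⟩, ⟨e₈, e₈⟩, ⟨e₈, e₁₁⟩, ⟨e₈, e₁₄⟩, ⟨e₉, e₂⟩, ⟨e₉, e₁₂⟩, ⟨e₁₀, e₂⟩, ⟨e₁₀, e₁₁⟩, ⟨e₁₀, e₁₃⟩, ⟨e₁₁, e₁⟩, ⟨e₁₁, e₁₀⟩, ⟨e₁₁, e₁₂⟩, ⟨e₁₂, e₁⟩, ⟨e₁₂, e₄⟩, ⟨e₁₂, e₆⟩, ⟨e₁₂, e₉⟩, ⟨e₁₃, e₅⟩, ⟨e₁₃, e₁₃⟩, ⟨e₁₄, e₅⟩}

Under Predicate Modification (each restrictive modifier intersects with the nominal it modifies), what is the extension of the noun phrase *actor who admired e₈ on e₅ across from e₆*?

⟦who admired e₈⟧ = {x : ⟨x, e₈⟩ ∈ ⟦admired⟧} = {e₂, e₃, e₄, e₅, e₆, e₉, e₁₀, e₁₁, e₁₂, e₁₃}
⟦on e₅⟧ = {x : ⟨x, e₅⟩ ∈ ⟦on⟧} = {e₁, e₂, e₃, e₄, e₆, e₇, e₈, e₁₃, e₁₄}
⟦across from e₆⟧ = {x : ⟨x, e₆⟩ ∈ ⟦across from⟧} = {e₃, e₅, e₆, e₈, e₉, e₁₁, e₁₂, e₁₃, e₁₄}
⟦actor⟧ = {e₁, e₂, e₃, e₄, e₅, e₈, e₉, e₁₀, e₁₁, e₁₂, e₁₄}
… ∩ ⟦who admired e₈⟧ = {e₁, e₂, e₃, e₄, e₅, e₈, e₉, e₁₀, e₁₁, e₁₂, e₁₄} ∩ {e₂, e₃, e₄, e₅, e₆, e₉, e₁₀, e₁₁, e₁₂, e₁₃} = {e₂, e₃, e₄, e₅, e₉, e₁₀, e₁₁, e₁₂}
… ∩ ⟦on e₅⟧ = {e₂, e₃, e₄, e₅, e₉, e₁₀, e₁₁, e₁₂} ∩ {e₁, e₂, e₃, e₄, e₆, e₇, e₈, e₁₃, e₁₄} = {e₂, e₃, e₄}
… ∩ ⟦across from e₆⟧ = {e₂, e₃, e₄} ∩ {e₃, e₅, e₆, e₈, e₉, e₁₁, e₁₂, e₁₃, e₁₄} = {e₃}
So ⟦actor who admired e₈ on e₅ across from e₆⟧ = {e₃}.

{e₃}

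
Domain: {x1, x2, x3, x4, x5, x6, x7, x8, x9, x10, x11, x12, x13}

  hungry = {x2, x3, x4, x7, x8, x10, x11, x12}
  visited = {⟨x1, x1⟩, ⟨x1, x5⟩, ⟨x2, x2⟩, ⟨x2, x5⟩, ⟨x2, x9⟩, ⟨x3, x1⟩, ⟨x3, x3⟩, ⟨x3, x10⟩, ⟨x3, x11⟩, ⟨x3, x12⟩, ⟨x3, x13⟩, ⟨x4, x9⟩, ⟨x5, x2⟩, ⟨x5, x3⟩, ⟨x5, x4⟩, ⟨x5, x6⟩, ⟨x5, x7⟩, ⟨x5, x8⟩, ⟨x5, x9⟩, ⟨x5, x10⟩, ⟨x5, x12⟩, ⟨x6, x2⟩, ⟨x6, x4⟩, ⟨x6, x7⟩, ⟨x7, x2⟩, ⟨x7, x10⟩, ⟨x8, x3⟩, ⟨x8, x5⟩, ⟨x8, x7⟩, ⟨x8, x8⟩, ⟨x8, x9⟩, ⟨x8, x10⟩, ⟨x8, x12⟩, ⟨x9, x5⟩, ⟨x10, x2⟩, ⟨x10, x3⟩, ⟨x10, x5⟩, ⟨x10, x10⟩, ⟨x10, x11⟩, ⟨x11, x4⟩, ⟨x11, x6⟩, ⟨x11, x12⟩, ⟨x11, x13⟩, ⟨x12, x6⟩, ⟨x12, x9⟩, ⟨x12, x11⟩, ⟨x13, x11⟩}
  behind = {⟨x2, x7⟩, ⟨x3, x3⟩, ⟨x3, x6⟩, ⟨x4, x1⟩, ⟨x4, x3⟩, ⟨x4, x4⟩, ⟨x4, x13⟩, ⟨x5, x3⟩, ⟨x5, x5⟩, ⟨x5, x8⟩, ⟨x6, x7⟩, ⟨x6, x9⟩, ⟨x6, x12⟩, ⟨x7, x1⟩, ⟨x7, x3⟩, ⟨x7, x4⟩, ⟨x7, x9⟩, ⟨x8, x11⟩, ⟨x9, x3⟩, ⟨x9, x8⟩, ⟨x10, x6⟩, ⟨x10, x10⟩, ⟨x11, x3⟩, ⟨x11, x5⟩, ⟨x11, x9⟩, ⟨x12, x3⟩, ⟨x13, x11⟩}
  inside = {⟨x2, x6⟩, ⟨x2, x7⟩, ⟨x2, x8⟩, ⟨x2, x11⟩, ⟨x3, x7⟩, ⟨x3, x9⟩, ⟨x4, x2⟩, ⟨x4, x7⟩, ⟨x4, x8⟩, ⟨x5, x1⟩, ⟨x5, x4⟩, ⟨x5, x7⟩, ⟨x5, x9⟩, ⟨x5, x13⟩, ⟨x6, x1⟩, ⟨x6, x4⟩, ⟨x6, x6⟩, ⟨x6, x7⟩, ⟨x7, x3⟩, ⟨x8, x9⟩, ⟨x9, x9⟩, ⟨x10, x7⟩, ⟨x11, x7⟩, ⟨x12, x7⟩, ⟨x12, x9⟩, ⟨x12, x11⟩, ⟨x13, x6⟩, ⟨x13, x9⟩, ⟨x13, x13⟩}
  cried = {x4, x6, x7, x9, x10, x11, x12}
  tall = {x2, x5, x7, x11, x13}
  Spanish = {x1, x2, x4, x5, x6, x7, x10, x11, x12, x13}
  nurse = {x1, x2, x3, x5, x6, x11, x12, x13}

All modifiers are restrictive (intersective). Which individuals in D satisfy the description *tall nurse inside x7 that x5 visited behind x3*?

{}

⟦inside x7⟧ = {x : ⟨x, x7⟩ ∈ ⟦inside⟧} = {x2, x3, x4, x5, x6, x10, x11, x12}
⟦that x5 visited⟧ = {x : ⟨x5, x⟩ ∈ ⟦visited⟧} = {x2, x3, x4, x6, x7, x8, x9, x10, x12}
⟦behind x3⟧ = {x : ⟨x, x3⟩ ∈ ⟦behind⟧} = {x3, x4, x5, x7, x9, x11, x12}
⟦nurse⟧ = {x1, x2, x3, x5, x6, x11, x12, x13}
… ∩ ⟦inside x7⟧ = {x1, x2, x3, x5, x6, x11, x12, x13} ∩ {x2, x3, x4, x5, x6, x10, x11, x12} = {x2, x3, x5, x6, x11, x12}
… ∩ ⟦that x5 visited⟧ = {x2, x3, x5, x6, x11, x12} ∩ {x2, x3, x4, x6, x7, x8, x9, x10, x12} = {x2, x3, x6, x12}
… ∩ ⟦behind x3⟧ = {x2, x3, x6, x12} ∩ {x3, x4, x5, x7, x9, x11, x12} = {x3, x12}
… ∩ ⟦tall⟧ = {x3, x12} ∩ {x2, x5, x7, x11, x13} = ∅
So ⟦tall nurse inside x7 that x5 visited behind x3⟧ = {}.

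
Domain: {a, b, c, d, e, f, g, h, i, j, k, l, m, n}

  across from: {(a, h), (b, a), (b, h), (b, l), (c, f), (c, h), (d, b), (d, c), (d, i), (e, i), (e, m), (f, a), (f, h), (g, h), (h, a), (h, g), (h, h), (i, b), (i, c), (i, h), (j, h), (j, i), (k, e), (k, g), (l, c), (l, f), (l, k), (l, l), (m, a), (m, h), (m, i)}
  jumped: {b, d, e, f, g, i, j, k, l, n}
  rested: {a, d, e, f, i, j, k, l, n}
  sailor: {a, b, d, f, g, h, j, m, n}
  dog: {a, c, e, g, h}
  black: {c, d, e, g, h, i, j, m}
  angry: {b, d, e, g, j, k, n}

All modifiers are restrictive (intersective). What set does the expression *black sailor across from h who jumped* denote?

{g, j}

⟦across from h⟧ = {x : ⟨x, h⟩ ∈ ⟦across from⟧} = {a, b, c, f, g, h, i, j, m}
⟦who jumped⟧ = ⟦jumped⟧ = {b, d, e, f, g, i, j, k, l, n}
⟦sailor⟧ = {a, b, d, f, g, h, j, m, n}
… ∩ ⟦across from h⟧ = {a, b, d, f, g, h, j, m, n} ∩ {a, b, c, f, g, h, i, j, m} = {a, b, f, g, h, j, m}
… ∩ ⟦who jumped⟧ = {a, b, f, g, h, j, m} ∩ {b, d, e, f, g, i, j, k, l, n} = {b, f, g, j}
… ∩ ⟦black⟧ = {b, f, g, j} ∩ {c, d, e, g, h, i, j, m} = {g, j}
So ⟦black sailor across from h who jumped⟧ = {g, j}.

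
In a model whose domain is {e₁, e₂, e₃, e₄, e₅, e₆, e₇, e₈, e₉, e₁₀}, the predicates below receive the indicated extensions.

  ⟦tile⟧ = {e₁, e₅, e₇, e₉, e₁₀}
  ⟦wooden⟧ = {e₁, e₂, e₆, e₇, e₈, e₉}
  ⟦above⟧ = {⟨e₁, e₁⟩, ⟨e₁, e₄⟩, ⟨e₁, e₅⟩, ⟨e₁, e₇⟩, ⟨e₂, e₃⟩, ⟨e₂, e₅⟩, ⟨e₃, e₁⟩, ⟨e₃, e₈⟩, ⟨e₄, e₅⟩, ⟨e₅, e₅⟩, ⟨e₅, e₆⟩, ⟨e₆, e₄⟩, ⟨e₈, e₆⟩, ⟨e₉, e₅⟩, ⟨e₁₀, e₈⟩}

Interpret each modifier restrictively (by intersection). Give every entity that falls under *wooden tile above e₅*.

{e₁, e₉}

⟦above e₅⟧ = {x : ⟨x, e₅⟩ ∈ ⟦above⟧} = {e₁, e₂, e₄, e₅, e₉}
⟦tile⟧ = {e₁, e₅, e₇, e₉, e₁₀}
… ∩ ⟦above e₅⟧ = {e₁, e₅, e₇, e₉, e₁₀} ∩ {e₁, e₂, e₄, e₅, e₉} = {e₁, e₅, e₉}
… ∩ ⟦wooden⟧ = {e₁, e₅, e₉} ∩ {e₁, e₂, e₆, e₇, e₈, e₉} = {e₁, e₉}
So ⟦wooden tile above e₅⟧ = {e₁, e₉}.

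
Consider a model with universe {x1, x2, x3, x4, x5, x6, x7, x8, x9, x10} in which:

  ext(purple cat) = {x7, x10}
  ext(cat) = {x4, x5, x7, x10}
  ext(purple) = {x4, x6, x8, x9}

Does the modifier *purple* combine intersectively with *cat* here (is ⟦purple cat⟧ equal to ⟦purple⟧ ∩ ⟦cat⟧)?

⟦purple⟧ ∩ ⟦cat⟧ = {x4, x6, x8, x9} ∩ {x4, x5, x7, x10} = {x4}
Observed ⟦purple cat⟧ = {x7, x10}.
These differ, so the modifier is not intersective in this model.

no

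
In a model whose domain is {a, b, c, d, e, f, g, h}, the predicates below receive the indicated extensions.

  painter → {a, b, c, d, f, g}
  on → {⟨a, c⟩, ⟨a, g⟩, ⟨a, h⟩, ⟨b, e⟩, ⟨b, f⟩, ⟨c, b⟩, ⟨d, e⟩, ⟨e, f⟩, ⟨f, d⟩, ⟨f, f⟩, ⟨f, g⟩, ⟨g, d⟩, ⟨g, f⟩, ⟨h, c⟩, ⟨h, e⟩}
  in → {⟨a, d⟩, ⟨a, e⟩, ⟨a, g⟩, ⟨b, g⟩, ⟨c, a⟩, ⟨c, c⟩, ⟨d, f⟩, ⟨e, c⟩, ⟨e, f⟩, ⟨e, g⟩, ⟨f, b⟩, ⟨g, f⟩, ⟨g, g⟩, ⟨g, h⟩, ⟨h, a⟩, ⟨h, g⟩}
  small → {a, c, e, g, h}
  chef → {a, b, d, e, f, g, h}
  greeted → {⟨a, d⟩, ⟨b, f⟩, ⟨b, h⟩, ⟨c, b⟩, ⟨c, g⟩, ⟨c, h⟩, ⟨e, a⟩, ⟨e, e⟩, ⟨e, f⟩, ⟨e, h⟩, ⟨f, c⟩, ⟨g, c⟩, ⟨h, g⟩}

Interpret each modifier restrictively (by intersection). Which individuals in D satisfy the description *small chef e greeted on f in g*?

{e}

⟦e greeted⟧ = {x : ⟨e, x⟩ ∈ ⟦greeted⟧} = {a, e, f, h}
⟦on f⟧ = {x : ⟨x, f⟩ ∈ ⟦on⟧} = {b, e, f, g}
⟦in g⟧ = {x : ⟨x, g⟩ ∈ ⟦in⟧} = {a, b, e, g, h}
⟦chef⟧ = {a, b, d, e, f, g, h}
… ∩ ⟦e greeted⟧ = {a, b, d, e, f, g, h} ∩ {a, e, f, h} = {a, e, f, h}
… ∩ ⟦on f⟧ = {a, e, f, h} ∩ {b, e, f, g} = {e, f}
… ∩ ⟦in g⟧ = {e, f} ∩ {a, b, e, g, h} = {e}
… ∩ ⟦small⟧ = {e} ∩ {a, c, e, g, h} = {e}
So ⟦small chef e greeted on f in g⟧ = {e}.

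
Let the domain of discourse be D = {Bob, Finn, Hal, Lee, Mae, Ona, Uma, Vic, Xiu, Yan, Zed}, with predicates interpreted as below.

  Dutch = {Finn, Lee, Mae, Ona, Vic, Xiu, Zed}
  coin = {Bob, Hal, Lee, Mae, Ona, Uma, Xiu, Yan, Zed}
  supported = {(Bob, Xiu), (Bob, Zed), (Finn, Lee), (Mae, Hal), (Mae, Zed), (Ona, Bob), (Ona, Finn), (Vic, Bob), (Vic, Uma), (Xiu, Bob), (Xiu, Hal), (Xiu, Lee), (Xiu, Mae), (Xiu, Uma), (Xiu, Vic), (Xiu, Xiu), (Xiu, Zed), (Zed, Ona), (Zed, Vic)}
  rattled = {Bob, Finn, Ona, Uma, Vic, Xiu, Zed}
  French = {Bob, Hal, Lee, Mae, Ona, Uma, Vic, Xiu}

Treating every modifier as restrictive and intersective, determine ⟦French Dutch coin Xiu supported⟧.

{Lee, Mae, Xiu}

⟦Xiu supported⟧ = {x : ⟨Xiu, x⟩ ∈ ⟦supported⟧} = {Bob, Hal, Lee, Mae, Uma, Vic, Xiu, Zed}
⟦coin⟧ = {Bob, Hal, Lee, Mae, Ona, Uma, Xiu, Yan, Zed}
… ∩ ⟦Xiu supported⟧ = {Bob, Hal, Lee, Mae, Ona, Uma, Xiu, Yan, Zed} ∩ {Bob, Hal, Lee, Mae, Uma, Vic, Xiu, Zed} = {Bob, Hal, Lee, Mae, Uma, Xiu, Zed}
… ∩ ⟦French⟧ = {Bob, Hal, Lee, Mae, Uma, Xiu, Zed} ∩ {Bob, Hal, Lee, Mae, Ona, Uma, Vic, Xiu} = {Bob, Hal, Lee, Mae, Uma, Xiu}
… ∩ ⟦Dutch⟧ = {Bob, Hal, Lee, Mae, Uma, Xiu} ∩ {Finn, Lee, Mae, Ona, Vic, Xiu, Zed} = {Lee, Mae, Xiu}
So ⟦French Dutch coin Xiu supported⟧ = {Lee, Mae, Xiu}.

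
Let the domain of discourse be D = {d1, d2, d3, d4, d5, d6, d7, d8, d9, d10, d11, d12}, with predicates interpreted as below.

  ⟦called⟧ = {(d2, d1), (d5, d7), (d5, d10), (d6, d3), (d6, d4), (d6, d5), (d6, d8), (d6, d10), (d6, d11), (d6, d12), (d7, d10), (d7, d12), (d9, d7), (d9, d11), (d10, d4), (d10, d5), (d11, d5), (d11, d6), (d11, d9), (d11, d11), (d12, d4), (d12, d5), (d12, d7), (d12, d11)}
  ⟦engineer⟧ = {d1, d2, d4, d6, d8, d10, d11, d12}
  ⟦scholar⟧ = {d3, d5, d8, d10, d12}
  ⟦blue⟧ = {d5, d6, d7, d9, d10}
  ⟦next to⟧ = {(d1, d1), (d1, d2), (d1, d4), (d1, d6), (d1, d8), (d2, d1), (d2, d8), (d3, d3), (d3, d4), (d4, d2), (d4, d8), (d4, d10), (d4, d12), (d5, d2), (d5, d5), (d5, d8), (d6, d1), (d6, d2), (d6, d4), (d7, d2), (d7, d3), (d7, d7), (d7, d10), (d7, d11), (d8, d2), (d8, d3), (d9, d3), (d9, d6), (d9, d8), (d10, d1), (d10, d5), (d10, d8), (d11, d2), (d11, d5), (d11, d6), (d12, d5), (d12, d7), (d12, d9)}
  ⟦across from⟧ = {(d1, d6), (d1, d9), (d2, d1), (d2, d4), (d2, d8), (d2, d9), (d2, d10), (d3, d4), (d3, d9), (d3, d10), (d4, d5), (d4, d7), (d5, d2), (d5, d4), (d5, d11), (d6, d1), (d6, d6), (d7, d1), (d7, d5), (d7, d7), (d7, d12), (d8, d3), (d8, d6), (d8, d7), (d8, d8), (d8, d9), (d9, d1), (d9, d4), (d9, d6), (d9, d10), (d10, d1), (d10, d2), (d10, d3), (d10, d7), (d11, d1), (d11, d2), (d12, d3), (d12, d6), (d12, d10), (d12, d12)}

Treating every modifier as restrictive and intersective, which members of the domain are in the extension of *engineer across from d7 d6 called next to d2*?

{d4, d8}

⟦across from d7⟧ = {x : ⟨x, d7⟩ ∈ ⟦across from⟧} = {d4, d7, d8, d10}
⟦d6 called⟧ = {x : ⟨d6, x⟩ ∈ ⟦called⟧} = {d3, d4, d5, d8, d10, d11, d12}
⟦next to d2⟧ = {x : ⟨x, d2⟩ ∈ ⟦next to⟧} = {d1, d4, d5, d6, d7, d8, d11}
⟦engineer⟧ = {d1, d2, d4, d6, d8, d10, d11, d12}
… ∩ ⟦across from d7⟧ = {d1, d2, d4, d6, d8, d10, d11, d12} ∩ {d4, d7, d8, d10} = {d4, d8, d10}
… ∩ ⟦d6 called⟧ = {d4, d8, d10} ∩ {d3, d4, d5, d8, d10, d11, d12} = {d4, d8, d10}
… ∩ ⟦next to d2⟧ = {d4, d8, d10} ∩ {d1, d4, d5, d6, d7, d8, d11} = {d4, d8}
So ⟦engineer across from d7 d6 called next to d2⟧ = {d4, d8}.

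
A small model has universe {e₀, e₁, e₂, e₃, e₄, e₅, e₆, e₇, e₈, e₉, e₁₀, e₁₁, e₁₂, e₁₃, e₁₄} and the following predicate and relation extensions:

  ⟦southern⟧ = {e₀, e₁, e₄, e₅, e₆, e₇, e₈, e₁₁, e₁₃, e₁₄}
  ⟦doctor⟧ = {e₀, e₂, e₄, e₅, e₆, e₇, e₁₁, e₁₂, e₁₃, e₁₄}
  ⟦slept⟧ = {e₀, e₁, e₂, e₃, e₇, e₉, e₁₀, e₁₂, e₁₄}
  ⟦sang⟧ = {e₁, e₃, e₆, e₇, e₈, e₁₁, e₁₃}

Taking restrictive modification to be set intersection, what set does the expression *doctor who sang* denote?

⟦who sang⟧ = ⟦sang⟧ = {e₁, e₃, e₆, e₇, e₈, e₁₁, e₁₃}
⟦doctor⟧ = {e₀, e₂, e₄, e₅, e₆, e₇, e₁₁, e₁₂, e₁₃, e₁₄}
… ∩ ⟦who sang⟧ = {e₀, e₂, e₄, e₅, e₆, e₇, e₁₁, e₁₂, e₁₃, e₁₄} ∩ {e₁, e₃, e₆, e₇, e₈, e₁₁, e₁₃} = {e₆, e₇, e₁₁, e₁₃}
So ⟦doctor who sang⟧ = {e₆, e₇, e₁₁, e₁₃}.

{e₆, e₇, e₁₁, e₁₃}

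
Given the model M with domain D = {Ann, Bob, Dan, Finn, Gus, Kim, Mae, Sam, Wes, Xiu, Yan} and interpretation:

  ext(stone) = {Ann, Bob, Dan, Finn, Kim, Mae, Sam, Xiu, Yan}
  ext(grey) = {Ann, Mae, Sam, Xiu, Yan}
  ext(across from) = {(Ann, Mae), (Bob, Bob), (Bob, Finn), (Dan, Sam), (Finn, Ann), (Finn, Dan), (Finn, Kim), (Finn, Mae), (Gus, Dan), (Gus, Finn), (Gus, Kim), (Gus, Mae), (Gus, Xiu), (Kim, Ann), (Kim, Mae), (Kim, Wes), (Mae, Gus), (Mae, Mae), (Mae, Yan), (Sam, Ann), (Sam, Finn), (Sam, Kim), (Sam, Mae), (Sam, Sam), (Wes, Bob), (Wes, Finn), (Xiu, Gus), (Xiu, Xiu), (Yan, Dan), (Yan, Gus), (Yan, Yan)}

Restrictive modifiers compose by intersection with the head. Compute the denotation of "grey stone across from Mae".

{Ann, Mae, Sam}

⟦across from Mae⟧ = {x : ⟨x, Mae⟩ ∈ ⟦across from⟧} = {Ann, Finn, Gus, Kim, Mae, Sam}
⟦stone⟧ = {Ann, Bob, Dan, Finn, Kim, Mae, Sam, Xiu, Yan}
… ∩ ⟦across from Mae⟧ = {Ann, Bob, Dan, Finn, Kim, Mae, Sam, Xiu, Yan} ∩ {Ann, Finn, Gus, Kim, Mae, Sam} = {Ann, Finn, Kim, Mae, Sam}
… ∩ ⟦grey⟧ = {Ann, Finn, Kim, Mae, Sam} ∩ {Ann, Mae, Sam, Xiu, Yan} = {Ann, Mae, Sam}
So ⟦grey stone across from Mae⟧ = {Ann, Mae, Sam}.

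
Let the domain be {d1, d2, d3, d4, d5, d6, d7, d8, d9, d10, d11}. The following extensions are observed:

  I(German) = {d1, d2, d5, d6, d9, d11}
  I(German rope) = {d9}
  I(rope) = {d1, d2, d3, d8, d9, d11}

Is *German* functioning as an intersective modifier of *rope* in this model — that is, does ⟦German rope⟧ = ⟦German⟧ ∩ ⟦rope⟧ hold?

⟦German⟧ ∩ ⟦rope⟧ = {d1, d2, d5, d6, d9, d11} ∩ {d1, d2, d3, d8, d9, d11} = {d1, d2, d9, d11}
Observed ⟦German rope⟧ = {d9}.
These differ, so the modifier is not intersective in this model.

no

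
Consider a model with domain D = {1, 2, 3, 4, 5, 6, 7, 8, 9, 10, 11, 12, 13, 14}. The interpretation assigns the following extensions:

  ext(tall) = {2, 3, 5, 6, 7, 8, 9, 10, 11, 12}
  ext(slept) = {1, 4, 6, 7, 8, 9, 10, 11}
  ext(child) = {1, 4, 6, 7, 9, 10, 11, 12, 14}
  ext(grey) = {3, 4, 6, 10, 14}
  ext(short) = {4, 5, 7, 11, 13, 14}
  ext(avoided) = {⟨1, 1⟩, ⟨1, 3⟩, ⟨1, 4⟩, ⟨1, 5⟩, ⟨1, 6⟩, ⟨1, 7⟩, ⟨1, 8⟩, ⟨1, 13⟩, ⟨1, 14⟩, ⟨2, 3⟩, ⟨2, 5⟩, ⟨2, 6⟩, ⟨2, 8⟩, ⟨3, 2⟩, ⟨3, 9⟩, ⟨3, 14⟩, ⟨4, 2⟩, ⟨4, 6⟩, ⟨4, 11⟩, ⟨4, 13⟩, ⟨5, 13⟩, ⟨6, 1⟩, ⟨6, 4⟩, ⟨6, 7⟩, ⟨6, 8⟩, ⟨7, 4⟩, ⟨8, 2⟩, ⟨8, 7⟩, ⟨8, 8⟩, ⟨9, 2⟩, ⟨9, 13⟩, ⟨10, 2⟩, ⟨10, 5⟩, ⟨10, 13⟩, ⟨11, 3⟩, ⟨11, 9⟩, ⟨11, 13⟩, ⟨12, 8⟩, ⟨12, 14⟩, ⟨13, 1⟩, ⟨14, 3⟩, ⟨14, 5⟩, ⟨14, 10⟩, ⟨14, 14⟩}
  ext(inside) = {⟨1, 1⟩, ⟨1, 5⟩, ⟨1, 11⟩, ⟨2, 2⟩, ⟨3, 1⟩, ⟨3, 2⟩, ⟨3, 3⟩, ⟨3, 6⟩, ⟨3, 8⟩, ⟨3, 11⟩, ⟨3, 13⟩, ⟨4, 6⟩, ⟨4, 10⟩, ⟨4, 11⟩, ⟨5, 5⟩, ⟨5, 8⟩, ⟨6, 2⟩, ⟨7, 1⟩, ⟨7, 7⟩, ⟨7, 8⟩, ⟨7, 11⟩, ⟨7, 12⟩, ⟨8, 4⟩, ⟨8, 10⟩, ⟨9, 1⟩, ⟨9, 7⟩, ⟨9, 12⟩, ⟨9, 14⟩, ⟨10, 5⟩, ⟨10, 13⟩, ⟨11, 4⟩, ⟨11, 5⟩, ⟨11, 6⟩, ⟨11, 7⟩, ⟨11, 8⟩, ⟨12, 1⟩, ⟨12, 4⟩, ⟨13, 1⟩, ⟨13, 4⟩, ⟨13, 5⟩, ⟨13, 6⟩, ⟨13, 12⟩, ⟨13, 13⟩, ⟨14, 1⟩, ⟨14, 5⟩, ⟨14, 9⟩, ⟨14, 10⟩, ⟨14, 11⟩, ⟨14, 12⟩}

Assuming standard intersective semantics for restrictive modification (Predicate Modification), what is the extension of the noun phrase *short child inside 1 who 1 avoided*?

⟦inside 1⟧ = {x : ⟨x, 1⟩ ∈ ⟦inside⟧} = {1, 3, 7, 9, 12, 13, 14}
⟦who 1 avoided⟧ = {x : ⟨1, x⟩ ∈ ⟦avoided⟧} = {1, 3, 4, 5, 6, 7, 8, 13, 14}
⟦child⟧ = {1, 4, 6, 7, 9, 10, 11, 12, 14}
… ∩ ⟦inside 1⟧ = {1, 4, 6, 7, 9, 10, 11, 12, 14} ∩ {1, 3, 7, 9, 12, 13, 14} = {1, 7, 9, 12, 14}
… ∩ ⟦who 1 avoided⟧ = {1, 7, 9, 12, 14} ∩ {1, 3, 4, 5, 6, 7, 8, 13, 14} = {1, 7, 14}
… ∩ ⟦short⟧ = {1, 7, 14} ∩ {4, 5, 7, 11, 13, 14} = {7, 14}
So ⟦short child inside 1 who 1 avoided⟧ = {7, 14}.

{7, 14}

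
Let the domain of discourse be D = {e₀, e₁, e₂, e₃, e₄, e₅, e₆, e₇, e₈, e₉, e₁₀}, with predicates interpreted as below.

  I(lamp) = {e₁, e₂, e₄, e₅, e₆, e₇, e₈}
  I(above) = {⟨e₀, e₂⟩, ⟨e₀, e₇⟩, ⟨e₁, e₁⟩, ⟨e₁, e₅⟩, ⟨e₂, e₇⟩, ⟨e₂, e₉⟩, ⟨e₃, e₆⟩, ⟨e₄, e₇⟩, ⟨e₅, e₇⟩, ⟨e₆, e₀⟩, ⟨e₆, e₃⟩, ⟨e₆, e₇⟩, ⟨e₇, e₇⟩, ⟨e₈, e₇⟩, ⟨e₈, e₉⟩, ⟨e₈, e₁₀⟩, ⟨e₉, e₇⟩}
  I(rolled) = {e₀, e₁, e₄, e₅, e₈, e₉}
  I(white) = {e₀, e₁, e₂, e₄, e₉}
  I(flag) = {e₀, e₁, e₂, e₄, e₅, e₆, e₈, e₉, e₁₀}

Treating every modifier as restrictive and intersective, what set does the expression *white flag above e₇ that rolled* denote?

{e₀, e₄, e₉}

⟦above e₇⟧ = {x : ⟨x, e₇⟩ ∈ ⟦above⟧} = {e₀, e₂, e₄, e₅, e₆, e₇, e₈, e₉}
⟦that rolled⟧ = ⟦rolled⟧ = {e₀, e₁, e₄, e₅, e₈, e₉}
⟦flag⟧ = {e₀, e₁, e₂, e₄, e₅, e₆, e₈, e₉, e₁₀}
… ∩ ⟦above e₇⟧ = {e₀, e₁, e₂, e₄, e₅, e₆, e₈, e₉, e₁₀} ∩ {e₀, e₂, e₄, e₅, e₆, e₇, e₈, e₉} = {e₀, e₂, e₄, e₅, e₆, e₈, e₉}
… ∩ ⟦that rolled⟧ = {e₀, e₂, e₄, e₅, e₆, e₈, e₉} ∩ {e₀, e₁, e₄, e₅, e₈, e₉} = {e₀, e₄, e₅, e₈, e₉}
… ∩ ⟦white⟧ = {e₀, e₄, e₅, e₈, e₉} ∩ {e₀, e₁, e₂, e₄, e₉} = {e₀, e₄, e₉}
So ⟦white flag above e₇ that rolled⟧ = {e₀, e₄, e₉}.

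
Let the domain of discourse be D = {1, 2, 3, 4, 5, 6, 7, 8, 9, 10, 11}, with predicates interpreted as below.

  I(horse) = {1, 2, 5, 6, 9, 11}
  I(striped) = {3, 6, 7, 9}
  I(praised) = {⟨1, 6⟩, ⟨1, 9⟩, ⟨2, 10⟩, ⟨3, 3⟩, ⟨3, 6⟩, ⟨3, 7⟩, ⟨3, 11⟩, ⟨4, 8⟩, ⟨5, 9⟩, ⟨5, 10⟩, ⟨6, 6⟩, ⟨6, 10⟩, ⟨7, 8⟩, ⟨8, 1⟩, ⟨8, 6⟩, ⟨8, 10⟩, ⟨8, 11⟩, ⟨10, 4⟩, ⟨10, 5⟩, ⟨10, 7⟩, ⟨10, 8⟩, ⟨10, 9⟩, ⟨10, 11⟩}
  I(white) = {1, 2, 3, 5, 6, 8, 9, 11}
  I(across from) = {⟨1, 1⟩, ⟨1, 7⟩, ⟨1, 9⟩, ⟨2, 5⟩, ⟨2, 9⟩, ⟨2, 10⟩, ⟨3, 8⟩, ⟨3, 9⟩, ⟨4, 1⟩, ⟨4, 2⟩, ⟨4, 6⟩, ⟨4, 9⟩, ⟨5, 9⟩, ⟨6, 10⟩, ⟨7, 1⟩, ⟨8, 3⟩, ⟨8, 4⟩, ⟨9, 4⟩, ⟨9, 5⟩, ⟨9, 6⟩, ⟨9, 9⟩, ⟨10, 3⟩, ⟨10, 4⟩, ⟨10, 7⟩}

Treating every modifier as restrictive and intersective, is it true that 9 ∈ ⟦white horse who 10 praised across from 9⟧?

yes

⟦who 10 praised⟧ = {x : ⟨10, x⟩ ∈ ⟦praised⟧} = {4, 5, 7, 8, 9, 11}
⟦across from 9⟧ = {x : ⟨x, 9⟩ ∈ ⟦across from⟧} = {1, 2, 3, 4, 5, 9}
⟦horse⟧ = {1, 2, 5, 6, 9, 11}
… ∩ ⟦who 10 praised⟧ = {1, 2, 5, 6, 9, 11} ∩ {4, 5, 7, 8, 9, 11} = {5, 9, 11}
… ∩ ⟦across from 9⟧ = {5, 9, 11} ∩ {1, 2, 3, 4, 5, 9} = {5, 9}
… ∩ ⟦white⟧ = {5, 9} ∩ {1, 2, 3, 5, 6, 8, 9, 11} = {5, 9}
⟦white horse who 10 praised across from 9⟧ = {5, 9}; 9 ∈ this set.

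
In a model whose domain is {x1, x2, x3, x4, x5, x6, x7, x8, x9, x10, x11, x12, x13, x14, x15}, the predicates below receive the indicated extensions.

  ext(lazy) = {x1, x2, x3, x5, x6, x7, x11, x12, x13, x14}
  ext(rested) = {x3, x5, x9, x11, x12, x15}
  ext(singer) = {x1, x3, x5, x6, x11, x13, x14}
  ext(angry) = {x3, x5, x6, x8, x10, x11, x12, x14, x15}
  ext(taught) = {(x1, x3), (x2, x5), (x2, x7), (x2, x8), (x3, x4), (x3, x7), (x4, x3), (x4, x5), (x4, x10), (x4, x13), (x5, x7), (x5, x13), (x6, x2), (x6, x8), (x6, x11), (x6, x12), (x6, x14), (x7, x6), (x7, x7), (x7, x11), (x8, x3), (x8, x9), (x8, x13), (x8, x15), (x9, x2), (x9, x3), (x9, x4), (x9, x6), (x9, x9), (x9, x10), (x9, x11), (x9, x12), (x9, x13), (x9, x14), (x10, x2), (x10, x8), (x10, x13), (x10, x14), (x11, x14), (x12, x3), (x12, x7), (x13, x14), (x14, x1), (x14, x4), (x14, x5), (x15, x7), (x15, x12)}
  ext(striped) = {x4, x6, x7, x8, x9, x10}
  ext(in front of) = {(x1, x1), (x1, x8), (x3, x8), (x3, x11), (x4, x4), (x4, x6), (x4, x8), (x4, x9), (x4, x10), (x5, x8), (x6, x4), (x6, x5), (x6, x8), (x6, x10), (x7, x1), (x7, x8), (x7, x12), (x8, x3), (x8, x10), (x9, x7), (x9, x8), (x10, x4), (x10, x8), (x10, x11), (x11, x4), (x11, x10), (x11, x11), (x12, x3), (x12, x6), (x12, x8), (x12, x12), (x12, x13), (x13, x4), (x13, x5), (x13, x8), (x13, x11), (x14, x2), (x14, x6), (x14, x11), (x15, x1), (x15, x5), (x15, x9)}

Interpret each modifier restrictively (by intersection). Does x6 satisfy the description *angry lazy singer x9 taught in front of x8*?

yes

⟦x9 taught⟧ = {x : ⟨x9, x⟩ ∈ ⟦taught⟧} = {x2, x3, x4, x6, x9, x10, x11, x12, x13, x14}
⟦in front of x8⟧ = {x : ⟨x, x8⟩ ∈ ⟦in front of⟧} = {x1, x3, x4, x5, x6, x7, x9, x10, x12, x13}
⟦singer⟧ = {x1, x3, x5, x6, x11, x13, x14}
… ∩ ⟦x9 taught⟧ = {x1, x3, x5, x6, x11, x13, x14} ∩ {x2, x3, x4, x6, x9, x10, x11, x12, x13, x14} = {x3, x6, x11, x13, x14}
… ∩ ⟦in front of x8⟧ = {x3, x6, x11, x13, x14} ∩ {x1, x3, x4, x5, x6, x7, x9, x10, x12, x13} = {x3, x6, x13}
… ∩ ⟦angry⟧ = {x3, x6, x13} ∩ {x3, x5, x6, x8, x10, x11, x12, x14, x15} = {x3, x6}
… ∩ ⟦lazy⟧ = {x3, x6} ∩ {x1, x2, x3, x5, x6, x7, x11, x12, x13, x14} = {x3, x6}
⟦angry lazy singer x9 taught in front of x8⟧ = {x3, x6}; x6 ∈ this set.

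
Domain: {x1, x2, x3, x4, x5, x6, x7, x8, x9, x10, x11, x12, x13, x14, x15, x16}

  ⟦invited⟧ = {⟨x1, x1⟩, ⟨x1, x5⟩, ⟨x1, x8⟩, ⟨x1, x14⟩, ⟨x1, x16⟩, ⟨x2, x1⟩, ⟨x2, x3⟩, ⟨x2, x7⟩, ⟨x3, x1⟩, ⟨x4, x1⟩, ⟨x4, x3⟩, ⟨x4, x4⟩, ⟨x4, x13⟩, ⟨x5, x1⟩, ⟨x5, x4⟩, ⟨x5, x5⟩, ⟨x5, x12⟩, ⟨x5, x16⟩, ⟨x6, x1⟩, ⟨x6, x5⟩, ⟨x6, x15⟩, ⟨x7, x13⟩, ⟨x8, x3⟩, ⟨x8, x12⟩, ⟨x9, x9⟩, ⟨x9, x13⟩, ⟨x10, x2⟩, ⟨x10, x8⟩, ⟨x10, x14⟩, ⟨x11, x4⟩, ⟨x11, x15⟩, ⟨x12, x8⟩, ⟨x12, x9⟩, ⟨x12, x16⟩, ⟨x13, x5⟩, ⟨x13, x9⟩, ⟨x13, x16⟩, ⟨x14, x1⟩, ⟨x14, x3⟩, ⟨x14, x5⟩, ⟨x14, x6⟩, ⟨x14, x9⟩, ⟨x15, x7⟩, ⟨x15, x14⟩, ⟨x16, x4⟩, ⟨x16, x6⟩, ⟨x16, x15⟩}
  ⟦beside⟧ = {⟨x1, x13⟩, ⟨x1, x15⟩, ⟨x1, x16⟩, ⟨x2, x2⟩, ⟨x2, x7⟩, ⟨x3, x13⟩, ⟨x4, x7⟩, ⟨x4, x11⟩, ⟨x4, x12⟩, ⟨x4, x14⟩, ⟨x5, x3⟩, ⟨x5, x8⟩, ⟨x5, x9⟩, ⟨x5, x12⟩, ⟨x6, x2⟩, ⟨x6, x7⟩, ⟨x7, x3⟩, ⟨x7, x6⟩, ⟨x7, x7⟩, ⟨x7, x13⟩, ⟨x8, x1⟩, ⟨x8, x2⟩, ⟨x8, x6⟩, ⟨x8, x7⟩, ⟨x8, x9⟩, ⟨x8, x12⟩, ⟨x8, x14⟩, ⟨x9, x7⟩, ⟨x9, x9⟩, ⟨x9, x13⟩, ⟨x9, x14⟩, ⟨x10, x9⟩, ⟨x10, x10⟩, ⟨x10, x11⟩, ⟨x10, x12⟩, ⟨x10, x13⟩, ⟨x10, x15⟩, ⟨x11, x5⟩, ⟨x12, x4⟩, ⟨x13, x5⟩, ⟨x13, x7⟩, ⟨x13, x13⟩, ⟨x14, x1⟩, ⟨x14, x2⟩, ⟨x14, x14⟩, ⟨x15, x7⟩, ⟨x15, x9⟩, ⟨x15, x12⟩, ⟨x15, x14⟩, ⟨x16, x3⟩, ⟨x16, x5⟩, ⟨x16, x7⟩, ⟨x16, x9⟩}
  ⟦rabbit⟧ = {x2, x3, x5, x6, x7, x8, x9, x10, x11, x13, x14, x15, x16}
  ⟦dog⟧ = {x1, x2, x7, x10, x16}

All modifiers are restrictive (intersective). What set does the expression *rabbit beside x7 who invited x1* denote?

⟦beside x7⟧ = {x : ⟨x, x7⟩ ∈ ⟦beside⟧} = {x2, x4, x6, x7, x8, x9, x13, x15, x16}
⟦who invited x1⟧ = {x : ⟨x, x1⟩ ∈ ⟦invited⟧} = {x1, x2, x3, x4, x5, x6, x14}
⟦rabbit⟧ = {x2, x3, x5, x6, x7, x8, x9, x10, x11, x13, x14, x15, x16}
… ∩ ⟦beside x7⟧ = {x2, x3, x5, x6, x7, x8, x9, x10, x11, x13, x14, x15, x16} ∩ {x2, x4, x6, x7, x8, x9, x13, x15, x16} = {x2, x6, x7, x8, x9, x13, x15, x16}
… ∩ ⟦who invited x1⟧ = {x2, x6, x7, x8, x9, x13, x15, x16} ∩ {x1, x2, x3, x4, x5, x6, x14} = {x2, x6}
So ⟦rabbit beside x7 who invited x1⟧ = {x2, x6}.

{x2, x6}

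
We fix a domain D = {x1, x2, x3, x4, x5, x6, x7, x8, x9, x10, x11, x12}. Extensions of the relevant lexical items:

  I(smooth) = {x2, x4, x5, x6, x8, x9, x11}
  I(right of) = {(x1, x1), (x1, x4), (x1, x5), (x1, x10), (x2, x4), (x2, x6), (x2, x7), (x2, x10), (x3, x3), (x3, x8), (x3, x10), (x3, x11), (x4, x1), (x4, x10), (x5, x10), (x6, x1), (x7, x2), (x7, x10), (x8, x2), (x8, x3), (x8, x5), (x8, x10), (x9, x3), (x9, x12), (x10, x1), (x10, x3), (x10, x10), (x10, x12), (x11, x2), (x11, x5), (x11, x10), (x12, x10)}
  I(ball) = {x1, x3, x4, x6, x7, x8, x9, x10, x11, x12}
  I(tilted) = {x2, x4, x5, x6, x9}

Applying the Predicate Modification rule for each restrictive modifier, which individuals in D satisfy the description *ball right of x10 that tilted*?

{x4}

⟦right of x10⟧ = {x : ⟨x, x10⟩ ∈ ⟦right of⟧} = {x1, x2, x3, x4, x5, x7, x8, x10, x11, x12}
⟦that tilted⟧ = ⟦tilted⟧ = {x2, x4, x5, x6, x9}
⟦ball⟧ = {x1, x3, x4, x6, x7, x8, x9, x10, x11, x12}
… ∩ ⟦right of x10⟧ = {x1, x3, x4, x6, x7, x8, x9, x10, x11, x12} ∩ {x1, x2, x3, x4, x5, x7, x8, x10, x11, x12} = {x1, x3, x4, x7, x8, x10, x11, x12}
… ∩ ⟦that tilted⟧ = {x1, x3, x4, x7, x8, x10, x11, x12} ∩ {x2, x4, x5, x6, x9} = {x4}
So ⟦ball right of x10 that tilted⟧ = {x4}.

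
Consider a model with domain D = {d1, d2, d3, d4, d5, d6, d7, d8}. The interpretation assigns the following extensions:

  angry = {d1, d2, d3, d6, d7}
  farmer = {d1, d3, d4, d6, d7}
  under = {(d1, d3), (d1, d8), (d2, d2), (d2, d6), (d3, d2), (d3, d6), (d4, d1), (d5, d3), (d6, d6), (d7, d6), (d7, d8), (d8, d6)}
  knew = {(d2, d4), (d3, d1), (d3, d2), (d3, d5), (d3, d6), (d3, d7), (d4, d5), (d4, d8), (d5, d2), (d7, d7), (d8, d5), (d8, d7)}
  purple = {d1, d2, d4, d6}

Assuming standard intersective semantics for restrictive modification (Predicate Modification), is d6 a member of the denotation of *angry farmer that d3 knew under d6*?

⟦that d3 knew⟧ = {x : ⟨d3, x⟩ ∈ ⟦knew⟧} = {d1, d2, d5, d6, d7}
⟦under d6⟧ = {x : ⟨x, d6⟩ ∈ ⟦under⟧} = {d2, d3, d6, d7, d8}
⟦farmer⟧ = {d1, d3, d4, d6, d7}
… ∩ ⟦that d3 knew⟧ = {d1, d3, d4, d6, d7} ∩ {d1, d2, d5, d6, d7} = {d1, d6, d7}
… ∩ ⟦under d6⟧ = {d1, d6, d7} ∩ {d2, d3, d6, d7, d8} = {d6, d7}
… ∩ ⟦angry⟧ = {d6, d7} ∩ {d1, d2, d3, d6, d7} = {d6, d7}
⟦angry farmer that d3 knew under d6⟧ = {d6, d7}; d6 ∈ this set.

yes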